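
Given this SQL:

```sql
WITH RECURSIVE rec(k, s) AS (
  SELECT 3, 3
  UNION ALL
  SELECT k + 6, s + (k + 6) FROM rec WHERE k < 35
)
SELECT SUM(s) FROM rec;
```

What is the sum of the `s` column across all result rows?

420

Base: k=3, s=3.
Iteration 1: 3 < 35 holds -> k = 3 + 6 = 9, s = 3 + 9 = 12.
Iteration 2: 9 < 35 holds -> k = 9 + 6 = 15, s = 12 + 15 = 27.
Iteration 3: 15 < 35 holds -> k = 15 + 6 = 21, s = 27 + 21 = 48.
Iteration 4: 21 < 35 holds -> k = 21 + 6 = 27, s = 48 + 27 = 75.
Iteration 5: 27 < 35 holds -> k = 27 + 6 = 33, s = 75 + 33 = 108.
Iteration 6: 33 < 35 holds -> k = 33 + 6 = 39, s = 108 + 39 = 147.
Iteration 7: 39 < 35 fails; recursion stops.
SUM(s) = 3 + 12 + 27 + 48 + 75 + 108 + 147 = 420.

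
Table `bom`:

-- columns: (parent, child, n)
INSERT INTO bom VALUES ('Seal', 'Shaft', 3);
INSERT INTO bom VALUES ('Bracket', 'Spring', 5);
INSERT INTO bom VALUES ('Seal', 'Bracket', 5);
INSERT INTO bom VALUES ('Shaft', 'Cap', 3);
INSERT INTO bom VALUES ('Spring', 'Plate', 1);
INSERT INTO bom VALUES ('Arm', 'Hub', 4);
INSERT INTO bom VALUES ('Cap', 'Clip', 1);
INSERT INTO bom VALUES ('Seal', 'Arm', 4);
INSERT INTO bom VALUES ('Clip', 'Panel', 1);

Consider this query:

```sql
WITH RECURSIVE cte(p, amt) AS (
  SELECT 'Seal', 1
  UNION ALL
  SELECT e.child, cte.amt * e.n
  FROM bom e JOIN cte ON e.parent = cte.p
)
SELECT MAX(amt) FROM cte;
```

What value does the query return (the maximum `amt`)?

Base: (Seal, amt=1).
Iteration 1: components of {Seal} -> Arm = 1*4 = 4, Bracket = 1*5 = 5, Shaft = 1*3 = 3.
Iteration 2: components of {Arm,Bracket,Shaft} -> Cap = 3*3 = 9, Hub = 4*4 = 16, Spring = 5*5 = 25.
Iteration 3: components of {Cap,Hub,Spring} -> Clip = 9*1 = 9, Plate = 25*1 = 25.
Iteration 4: components of {Clip,Plate} -> Panel = 9*1 = 9.
Iteration 5: no further components; recursion stops.
amt values: 1, 5, 3, 4, 25, 9, 16, 25, 9, 9; the maximum is 25.

25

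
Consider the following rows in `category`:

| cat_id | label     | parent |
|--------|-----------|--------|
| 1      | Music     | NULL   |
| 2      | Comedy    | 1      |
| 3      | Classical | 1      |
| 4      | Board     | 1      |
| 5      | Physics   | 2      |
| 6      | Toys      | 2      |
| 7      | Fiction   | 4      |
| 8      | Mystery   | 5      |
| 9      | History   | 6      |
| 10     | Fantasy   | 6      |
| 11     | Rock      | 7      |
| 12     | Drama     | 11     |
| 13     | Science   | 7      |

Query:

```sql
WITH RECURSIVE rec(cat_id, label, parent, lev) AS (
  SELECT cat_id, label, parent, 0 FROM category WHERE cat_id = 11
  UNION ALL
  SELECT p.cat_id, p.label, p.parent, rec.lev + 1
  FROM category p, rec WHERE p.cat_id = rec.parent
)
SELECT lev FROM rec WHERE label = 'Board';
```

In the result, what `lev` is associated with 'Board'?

Base: cat_id=11 (Rock), parent=7, lev 0.
Iteration 1: join on cat_id=7 -> Fiction (id 7, parent=4, lev 1).
Iteration 2: join on cat_id=4 -> Board (id 4, parent=1, lev 2).
Iteration 3: join on cat_id=1 -> Music (id 1, parent=NULL, lev 3).
Iteration 4: parent is NULL; no match; recursion stops.

2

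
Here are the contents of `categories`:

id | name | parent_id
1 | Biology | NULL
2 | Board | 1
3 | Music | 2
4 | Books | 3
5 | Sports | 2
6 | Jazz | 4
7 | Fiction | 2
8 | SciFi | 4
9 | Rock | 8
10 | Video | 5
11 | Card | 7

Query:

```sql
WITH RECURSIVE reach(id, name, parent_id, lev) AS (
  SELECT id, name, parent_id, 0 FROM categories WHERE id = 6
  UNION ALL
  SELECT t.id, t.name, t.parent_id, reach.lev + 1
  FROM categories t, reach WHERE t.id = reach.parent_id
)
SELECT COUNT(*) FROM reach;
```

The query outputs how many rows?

5

Base: id=6 (Jazz), parent_id=4, lev 0.
Iteration 1: join on id=4 -> Books (id 4, parent_id=3, lev 1).
Iteration 2: join on id=3 -> Music (id 3, parent_id=2, lev 2).
Iteration 3: join on id=2 -> Board (id 2, parent_id=1, lev 3).
Iteration 4: join on id=1 -> Biology (id 1, parent_id=NULL, lev 4).
Iteration 5: parent_id is NULL; no match; recursion stops.
Total rows emitted: 5.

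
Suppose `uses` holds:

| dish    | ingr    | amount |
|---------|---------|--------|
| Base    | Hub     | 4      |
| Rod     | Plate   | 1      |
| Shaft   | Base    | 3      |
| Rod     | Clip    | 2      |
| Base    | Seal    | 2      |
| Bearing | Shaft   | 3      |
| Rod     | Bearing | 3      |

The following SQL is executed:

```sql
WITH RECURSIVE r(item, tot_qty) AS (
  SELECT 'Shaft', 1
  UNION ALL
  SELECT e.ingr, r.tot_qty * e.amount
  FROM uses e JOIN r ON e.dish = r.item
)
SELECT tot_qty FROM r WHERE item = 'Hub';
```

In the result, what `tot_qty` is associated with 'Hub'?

12

Base: (Shaft, tot_qty=1).
Iteration 1: components of {Shaft} -> Base = 1*3 = 3.
Iteration 2: components of {Base} -> Hub = 3*4 = 12, Seal = 3*2 = 6.
Iteration 3: no further components; recursion stops.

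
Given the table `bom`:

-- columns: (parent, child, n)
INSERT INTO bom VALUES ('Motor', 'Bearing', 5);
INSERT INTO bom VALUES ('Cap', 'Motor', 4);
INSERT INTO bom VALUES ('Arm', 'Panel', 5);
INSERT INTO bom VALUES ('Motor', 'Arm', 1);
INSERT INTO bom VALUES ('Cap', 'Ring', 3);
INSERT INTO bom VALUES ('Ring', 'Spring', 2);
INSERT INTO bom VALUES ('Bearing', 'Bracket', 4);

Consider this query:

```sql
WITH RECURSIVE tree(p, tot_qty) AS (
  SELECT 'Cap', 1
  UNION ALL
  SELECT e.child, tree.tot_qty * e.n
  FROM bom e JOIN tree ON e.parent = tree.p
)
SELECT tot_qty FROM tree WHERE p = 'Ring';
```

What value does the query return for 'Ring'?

Base: (Cap, tot_qty=1).
Iteration 1: components of {Cap} -> Motor = 1*4 = 4, Ring = 1*3 = 3.
Iteration 2: components of {Motor,Ring} -> Arm = 4*1 = 4, Bearing = 4*5 = 20, Spring = 3*2 = 6.
Iteration 3: components of {Arm,Bearing,Spring} -> Bracket = 20*4 = 80, Panel = 4*5 = 20.
Iteration 4: no further components; recursion stops.

3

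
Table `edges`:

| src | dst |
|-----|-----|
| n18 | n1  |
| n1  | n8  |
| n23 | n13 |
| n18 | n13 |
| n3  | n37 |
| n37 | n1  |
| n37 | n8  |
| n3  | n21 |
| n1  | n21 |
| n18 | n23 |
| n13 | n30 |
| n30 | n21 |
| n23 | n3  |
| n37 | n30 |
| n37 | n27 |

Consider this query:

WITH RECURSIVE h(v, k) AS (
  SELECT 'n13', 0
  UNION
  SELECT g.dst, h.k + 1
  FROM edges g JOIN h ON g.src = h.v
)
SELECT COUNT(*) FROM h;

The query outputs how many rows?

3

Base: (n13, k=0).
Iteration 1: edges from {n13} -> (n30, k=1).
Iteration 2: edges from {n30} -> (n21, k=2).
Iteration 3: no outgoing edges from {n21}; recursion stops.
Total rows emitted: 3.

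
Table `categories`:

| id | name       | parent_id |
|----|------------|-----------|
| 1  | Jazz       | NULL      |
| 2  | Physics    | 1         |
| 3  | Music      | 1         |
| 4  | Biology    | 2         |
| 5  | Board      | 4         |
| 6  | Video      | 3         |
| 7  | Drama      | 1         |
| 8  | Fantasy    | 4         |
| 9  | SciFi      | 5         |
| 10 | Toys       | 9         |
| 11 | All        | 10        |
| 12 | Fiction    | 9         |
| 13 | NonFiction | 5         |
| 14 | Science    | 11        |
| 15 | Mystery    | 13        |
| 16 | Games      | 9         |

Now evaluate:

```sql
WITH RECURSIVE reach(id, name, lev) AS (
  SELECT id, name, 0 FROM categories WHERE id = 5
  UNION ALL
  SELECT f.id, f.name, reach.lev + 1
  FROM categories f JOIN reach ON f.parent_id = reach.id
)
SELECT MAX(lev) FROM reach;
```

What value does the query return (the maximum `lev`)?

4

Base: id=5 (Board) at lev 0.
Iteration 1: rows with parent_id in {5} -> SciFi (id 9, lev 1), NonFiction (id 13, lev 1).
Iteration 2: rows with parent_id in {9,13} -> Toys (id 10, lev 2), Fiction (id 12, lev 2), Mystery (id 15, lev 2), Games (id 16, lev 2).
Iteration 3: rows with parent_id in {10,12,15,16} -> All (id 11, lev 3).
Iteration 4: rows with parent_id in {11} -> Science (id 14, lev 4).
Iteration 5: no rows with parent_id in {14}; recursion stops.
lev values: 0, 1, 1, 2, 2, 2, 2, 3, 4; the maximum is 4.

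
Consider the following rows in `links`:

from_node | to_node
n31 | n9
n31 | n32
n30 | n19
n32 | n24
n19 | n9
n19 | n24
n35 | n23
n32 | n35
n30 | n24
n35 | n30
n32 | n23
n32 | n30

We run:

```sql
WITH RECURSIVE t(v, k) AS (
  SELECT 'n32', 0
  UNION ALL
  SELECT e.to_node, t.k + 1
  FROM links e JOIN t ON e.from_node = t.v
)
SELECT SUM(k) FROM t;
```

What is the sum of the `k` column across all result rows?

32

Base: (n32, k=0).
Iteration 1: edges from {n32} -> (n23, k=1), (n24, k=1), (n30, k=1), (n35, k=1).
Iteration 2: edges from {n23,n24,n30,n35} -> (n19, k=2), (n23, k=2), (n24, k=2), (n30, k=2).
Iteration 3: edges from {n19,n23,n24,n30} -> (n19, k=3), (n24, k=3) x2, (n9, k=3). [UNION ALL keeps all 4 new rows, including repeats]
Iteration 4: edges from {n19,n24,n9} -> (n24, k=4), (n9, k=4).
Iteration 5: no outgoing edges from {n24,n9}; recursion stops.
SUM(k) = 0 + 1 + 1 + 1 + 1 + 2 + 2 + 2 + 2 + 3 + 3 + 3 + 3 + 4 + 4 = 32.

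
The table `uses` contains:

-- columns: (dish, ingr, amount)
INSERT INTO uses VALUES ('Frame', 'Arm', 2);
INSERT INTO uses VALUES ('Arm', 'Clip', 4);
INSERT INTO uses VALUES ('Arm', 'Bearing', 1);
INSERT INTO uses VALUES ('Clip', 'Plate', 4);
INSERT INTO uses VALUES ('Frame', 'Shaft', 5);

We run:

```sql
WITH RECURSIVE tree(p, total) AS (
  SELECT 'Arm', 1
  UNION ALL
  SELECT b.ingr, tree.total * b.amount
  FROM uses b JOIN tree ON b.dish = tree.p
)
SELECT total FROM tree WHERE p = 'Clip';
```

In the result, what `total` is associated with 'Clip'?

Base: (Arm, total=1).
Iteration 1: components of {Arm} -> Bearing = 1*1 = 1, Clip = 1*4 = 4.
Iteration 2: components of {Bearing,Clip} -> Plate = 4*4 = 16.
Iteration 3: no further components; recursion stops.

4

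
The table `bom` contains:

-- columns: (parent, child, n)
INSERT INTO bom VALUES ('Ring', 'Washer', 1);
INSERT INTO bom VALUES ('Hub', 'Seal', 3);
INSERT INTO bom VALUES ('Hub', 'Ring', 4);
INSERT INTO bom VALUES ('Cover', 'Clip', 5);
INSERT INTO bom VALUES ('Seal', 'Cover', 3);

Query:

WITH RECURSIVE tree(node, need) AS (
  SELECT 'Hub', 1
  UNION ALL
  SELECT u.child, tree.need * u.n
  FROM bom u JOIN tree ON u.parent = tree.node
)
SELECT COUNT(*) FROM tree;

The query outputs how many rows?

6

Base: (Hub, need=1).
Iteration 1: components of {Hub} -> Ring = 1*4 = 4, Seal = 1*3 = 3.
Iteration 2: components of {Ring,Seal} -> Cover = 3*3 = 9, Washer = 4*1 = 4.
Iteration 3: components of {Cover,Washer} -> Clip = 9*5 = 45.
Iteration 4: no further components; recursion stops.
Total rows emitted: 6.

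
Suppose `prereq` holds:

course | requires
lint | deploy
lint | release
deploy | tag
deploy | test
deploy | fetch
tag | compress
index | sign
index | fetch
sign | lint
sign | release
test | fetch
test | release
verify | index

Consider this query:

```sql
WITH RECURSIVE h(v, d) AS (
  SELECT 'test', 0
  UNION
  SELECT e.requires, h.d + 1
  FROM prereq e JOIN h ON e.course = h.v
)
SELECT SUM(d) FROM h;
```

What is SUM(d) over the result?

Base: (test, d=0).
Iteration 1: edges from {test} -> (fetch, d=1), (release, d=1).
Iteration 2: no outgoing edges from {fetch,release}; recursion stops.
SUM(d) = 0 + 1 + 1 = 2.

2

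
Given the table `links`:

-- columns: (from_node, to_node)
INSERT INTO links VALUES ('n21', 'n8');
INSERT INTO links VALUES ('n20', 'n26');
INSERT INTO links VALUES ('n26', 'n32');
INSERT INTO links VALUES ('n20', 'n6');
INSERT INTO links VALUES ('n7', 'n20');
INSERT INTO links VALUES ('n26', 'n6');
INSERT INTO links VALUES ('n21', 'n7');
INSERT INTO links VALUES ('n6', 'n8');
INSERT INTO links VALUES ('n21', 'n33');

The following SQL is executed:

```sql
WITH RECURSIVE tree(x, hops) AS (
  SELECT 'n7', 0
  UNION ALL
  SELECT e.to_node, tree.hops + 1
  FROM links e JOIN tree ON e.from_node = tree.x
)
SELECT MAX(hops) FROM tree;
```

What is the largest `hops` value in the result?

4

Base: (n7, hops=0).
Iteration 1: edges from {n7} -> (n20, hops=1).
Iteration 2: edges from {n20} -> (n26, hops=2), (n6, hops=2).
Iteration 3: edges from {n26,n6} -> (n32, hops=3), (n6, hops=3), (n8, hops=3).
Iteration 4: edges from {n32,n6,n8} -> (n8, hops=4).
Iteration 5: no outgoing edges from {n8}; recursion stops.
hops values: 0, 1, 2, 2, 3, 3, 3, 4; the maximum is 4.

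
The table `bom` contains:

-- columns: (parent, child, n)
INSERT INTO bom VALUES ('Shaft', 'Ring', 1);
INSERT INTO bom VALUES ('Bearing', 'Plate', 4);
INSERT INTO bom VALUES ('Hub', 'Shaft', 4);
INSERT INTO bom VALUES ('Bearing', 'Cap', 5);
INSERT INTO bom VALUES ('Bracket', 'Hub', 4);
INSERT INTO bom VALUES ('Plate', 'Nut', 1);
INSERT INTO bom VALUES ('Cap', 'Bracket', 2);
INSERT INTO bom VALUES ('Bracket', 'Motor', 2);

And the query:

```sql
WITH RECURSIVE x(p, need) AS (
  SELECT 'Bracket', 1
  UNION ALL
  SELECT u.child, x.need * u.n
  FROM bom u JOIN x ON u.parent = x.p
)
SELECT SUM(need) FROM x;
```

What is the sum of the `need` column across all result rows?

Base: (Bracket, need=1).
Iteration 1: components of {Bracket} -> Hub = 1*4 = 4, Motor = 1*2 = 2.
Iteration 2: components of {Hub,Motor} -> Shaft = 4*4 = 16.
Iteration 3: components of {Shaft} -> Ring = 16*1 = 16.
Iteration 4: no further components; recursion stops.
SUM(need) = 1 + 4 + 2 + 16 + 16 = 39.

39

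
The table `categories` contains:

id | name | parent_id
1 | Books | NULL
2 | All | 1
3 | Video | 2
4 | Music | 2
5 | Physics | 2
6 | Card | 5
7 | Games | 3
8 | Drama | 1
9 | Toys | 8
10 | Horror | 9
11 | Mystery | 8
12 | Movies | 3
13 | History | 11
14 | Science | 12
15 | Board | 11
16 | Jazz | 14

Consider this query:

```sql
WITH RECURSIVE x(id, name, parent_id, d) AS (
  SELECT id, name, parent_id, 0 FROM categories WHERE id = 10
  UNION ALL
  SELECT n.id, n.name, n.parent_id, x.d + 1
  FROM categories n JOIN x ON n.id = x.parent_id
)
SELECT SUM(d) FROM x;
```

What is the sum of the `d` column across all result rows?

6

Base: id=10 (Horror), parent_id=9, d 0.
Iteration 1: join on id=9 -> Toys (id 9, parent_id=8, d 1).
Iteration 2: join on id=8 -> Drama (id 8, parent_id=1, d 2).
Iteration 3: join on id=1 -> Books (id 1, parent_id=NULL, d 3).
Iteration 4: parent_id is NULL; no match; recursion stops.
SUM(d) = 0 + 1 + 2 + 3 = 6.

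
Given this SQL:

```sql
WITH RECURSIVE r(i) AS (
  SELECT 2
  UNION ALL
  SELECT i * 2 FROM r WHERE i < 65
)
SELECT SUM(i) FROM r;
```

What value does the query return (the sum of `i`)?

Base: i=2.
Iteration 1: 2 < 65 holds -> i = 2 * 2 = 4.
Iteration 2: 4 < 65 holds -> i = 4 * 2 = 8.
Iteration 3: 8 < 65 holds -> i = 8 * 2 = 16.
Iteration 4: 16 < 65 holds -> i = 16 * 2 = 32.
Iteration 5: 32 < 65 holds -> i = 32 * 2 = 64.
Iteration 6: 64 < 65 holds -> i = 64 * 2 = 128.
Iteration 7: 128 < 65 fails; recursion stops.
SUM(i) = 2 + 4 + 8 + 16 + 32 + 64 + 128 = 254.

254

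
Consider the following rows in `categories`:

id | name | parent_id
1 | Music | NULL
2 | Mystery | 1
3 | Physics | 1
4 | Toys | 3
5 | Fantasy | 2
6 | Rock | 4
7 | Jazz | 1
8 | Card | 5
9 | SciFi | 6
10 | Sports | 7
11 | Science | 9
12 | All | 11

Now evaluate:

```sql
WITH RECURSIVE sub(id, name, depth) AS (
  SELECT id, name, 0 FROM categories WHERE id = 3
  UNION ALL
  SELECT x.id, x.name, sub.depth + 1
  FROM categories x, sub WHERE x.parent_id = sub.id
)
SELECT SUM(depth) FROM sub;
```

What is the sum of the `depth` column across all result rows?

15

Base: id=3 (Physics) at depth 0.
Iteration 1: rows with parent_id in {3} -> Toys (id 4, depth 1).
Iteration 2: rows with parent_id in {4} -> Rock (id 6, depth 2).
Iteration 3: rows with parent_id in {6} -> SciFi (id 9, depth 3).
Iteration 4: rows with parent_id in {9} -> Science (id 11, depth 4).
Iteration 5: rows with parent_id in {11} -> All (id 12, depth 5).
Iteration 6: no rows with parent_id in {12}; recursion stops.
SUM(depth) = 0 + 1 + 2 + 3 + 4 + 5 = 15.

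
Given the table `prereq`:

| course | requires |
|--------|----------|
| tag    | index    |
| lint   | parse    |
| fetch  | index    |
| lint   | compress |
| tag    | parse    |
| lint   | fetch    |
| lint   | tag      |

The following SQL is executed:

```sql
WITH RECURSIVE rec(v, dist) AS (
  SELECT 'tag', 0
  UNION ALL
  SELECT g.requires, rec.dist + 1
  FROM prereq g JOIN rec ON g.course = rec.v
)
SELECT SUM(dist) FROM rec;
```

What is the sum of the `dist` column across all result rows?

Base: (tag, dist=0).
Iteration 1: edges from {tag} -> (index, dist=1), (parse, dist=1).
Iteration 2: no outgoing edges from {index,parse}; recursion stops.
SUM(dist) = 0 + 1 + 1 = 2.

2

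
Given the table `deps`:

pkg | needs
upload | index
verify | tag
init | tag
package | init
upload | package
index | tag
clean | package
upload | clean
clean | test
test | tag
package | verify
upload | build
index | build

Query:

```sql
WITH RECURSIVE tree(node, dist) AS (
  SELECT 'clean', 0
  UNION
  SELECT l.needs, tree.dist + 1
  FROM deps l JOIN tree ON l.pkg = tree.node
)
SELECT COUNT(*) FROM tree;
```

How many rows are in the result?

Base: (clean, dist=0).
Iteration 1: edges from {clean} -> (package, dist=1), (test, dist=1).
Iteration 2: edges from {package,test} -> (init, dist=2), (tag, dist=2), (verify, dist=2).
Iteration 3: edges from {init,tag,verify} -> (tag, dist=3). [UNION drops 1 duplicate row(s)]
Iteration 4: no outgoing edges from {tag}; recursion stops.
Total rows emitted: 7.

7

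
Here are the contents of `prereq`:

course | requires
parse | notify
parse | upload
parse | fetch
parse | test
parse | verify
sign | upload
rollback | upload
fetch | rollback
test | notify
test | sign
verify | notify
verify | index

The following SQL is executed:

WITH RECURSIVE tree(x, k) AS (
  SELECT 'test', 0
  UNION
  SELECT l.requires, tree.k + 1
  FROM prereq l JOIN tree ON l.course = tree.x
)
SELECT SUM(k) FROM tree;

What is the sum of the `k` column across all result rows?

4

Base: (test, k=0).
Iteration 1: edges from {test} -> (notify, k=1), (sign, k=1).
Iteration 2: edges from {notify,sign} -> (upload, k=2).
Iteration 3: no outgoing edges from {upload}; recursion stops.
SUM(k) = 0 + 1 + 1 + 2 = 4.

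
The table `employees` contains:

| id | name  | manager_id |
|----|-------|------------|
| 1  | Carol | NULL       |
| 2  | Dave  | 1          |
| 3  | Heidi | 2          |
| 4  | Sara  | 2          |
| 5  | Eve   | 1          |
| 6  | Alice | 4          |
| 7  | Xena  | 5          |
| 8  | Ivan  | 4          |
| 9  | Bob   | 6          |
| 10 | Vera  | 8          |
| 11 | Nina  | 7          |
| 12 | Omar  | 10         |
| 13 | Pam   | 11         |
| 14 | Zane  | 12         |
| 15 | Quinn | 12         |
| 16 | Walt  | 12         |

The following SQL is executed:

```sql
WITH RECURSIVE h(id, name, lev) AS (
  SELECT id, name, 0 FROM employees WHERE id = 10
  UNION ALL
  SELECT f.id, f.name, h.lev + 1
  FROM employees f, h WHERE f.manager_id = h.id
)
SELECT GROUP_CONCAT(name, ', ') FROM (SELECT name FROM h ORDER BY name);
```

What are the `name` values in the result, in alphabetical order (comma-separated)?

Omar, Quinn, Vera, Walt, Zane

Base: id=10 (Vera) at lev 0.
Iteration 1: rows with manager_id in {10} -> Omar (id 12, lev 1).
Iteration 2: rows with manager_id in {12} -> Zane (id 14, lev 2), Quinn (id 15, lev 2), Walt (id 16, lev 2).
Iteration 3: no rows with manager_id in {14,15,16}; recursion stops.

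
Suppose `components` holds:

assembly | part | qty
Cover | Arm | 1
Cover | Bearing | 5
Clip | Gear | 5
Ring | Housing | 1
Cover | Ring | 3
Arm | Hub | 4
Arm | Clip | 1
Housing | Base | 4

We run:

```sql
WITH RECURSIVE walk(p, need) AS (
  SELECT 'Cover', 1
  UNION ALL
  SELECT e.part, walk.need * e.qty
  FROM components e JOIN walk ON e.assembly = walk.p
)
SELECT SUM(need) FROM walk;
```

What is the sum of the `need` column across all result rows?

Base: (Cover, need=1).
Iteration 1: components of {Cover} -> Arm = 1*1 = 1, Bearing = 1*5 = 5, Ring = 1*3 = 3.
Iteration 2: components of {Arm,Bearing,Ring} -> Clip = 1*1 = 1, Housing = 3*1 = 3, Hub = 1*4 = 4.
Iteration 3: components of {Clip,Housing,Hub} -> Base = 3*4 = 12, Gear = 1*5 = 5.
Iteration 4: no further components; recursion stops.
SUM(need) = 1 + 3 + 5 + 1 + 3 + 4 + 1 + 12 + 5 = 35.

35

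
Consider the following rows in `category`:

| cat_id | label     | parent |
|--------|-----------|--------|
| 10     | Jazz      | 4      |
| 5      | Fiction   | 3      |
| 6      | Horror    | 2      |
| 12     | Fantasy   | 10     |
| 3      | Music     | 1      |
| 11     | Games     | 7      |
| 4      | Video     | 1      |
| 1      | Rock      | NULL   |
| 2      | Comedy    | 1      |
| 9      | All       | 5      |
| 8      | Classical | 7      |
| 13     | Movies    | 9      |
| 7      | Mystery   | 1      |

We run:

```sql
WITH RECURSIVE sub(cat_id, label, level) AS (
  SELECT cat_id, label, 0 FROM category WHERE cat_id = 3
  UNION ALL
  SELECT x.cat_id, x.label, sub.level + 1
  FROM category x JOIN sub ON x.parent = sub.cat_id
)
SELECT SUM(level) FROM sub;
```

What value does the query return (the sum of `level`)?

6

Base: cat_id=3 (Music) at level 0.
Iteration 1: rows with parent in {3} -> Fiction (id 5, level 1).
Iteration 2: rows with parent in {5} -> All (id 9, level 2).
Iteration 3: rows with parent in {9} -> Movies (id 13, level 3).
Iteration 4: no rows with parent in {13}; recursion stops.
SUM(level) = 0 + 1 + 2 + 3 = 6.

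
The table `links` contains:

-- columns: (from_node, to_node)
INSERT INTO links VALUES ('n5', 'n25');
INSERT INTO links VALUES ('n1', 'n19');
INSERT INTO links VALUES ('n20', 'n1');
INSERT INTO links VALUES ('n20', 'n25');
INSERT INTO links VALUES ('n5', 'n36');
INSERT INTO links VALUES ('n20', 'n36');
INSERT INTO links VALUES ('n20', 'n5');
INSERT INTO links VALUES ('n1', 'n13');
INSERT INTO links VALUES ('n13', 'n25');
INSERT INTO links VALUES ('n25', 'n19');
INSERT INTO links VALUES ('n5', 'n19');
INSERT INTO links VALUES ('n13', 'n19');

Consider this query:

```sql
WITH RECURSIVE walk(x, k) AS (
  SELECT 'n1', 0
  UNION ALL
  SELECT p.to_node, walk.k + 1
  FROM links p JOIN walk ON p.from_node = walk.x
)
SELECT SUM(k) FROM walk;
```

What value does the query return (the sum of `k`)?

Base: (n1, k=0).
Iteration 1: edges from {n1} -> (n13, k=1), (n19, k=1).
Iteration 2: edges from {n13,n19} -> (n19, k=2), (n25, k=2).
Iteration 3: edges from {n19,n25} -> (n19, k=3).
Iteration 4: no outgoing edges from {n19}; recursion stops.
SUM(k) = 0 + 1 + 1 + 2 + 2 + 3 = 9.

9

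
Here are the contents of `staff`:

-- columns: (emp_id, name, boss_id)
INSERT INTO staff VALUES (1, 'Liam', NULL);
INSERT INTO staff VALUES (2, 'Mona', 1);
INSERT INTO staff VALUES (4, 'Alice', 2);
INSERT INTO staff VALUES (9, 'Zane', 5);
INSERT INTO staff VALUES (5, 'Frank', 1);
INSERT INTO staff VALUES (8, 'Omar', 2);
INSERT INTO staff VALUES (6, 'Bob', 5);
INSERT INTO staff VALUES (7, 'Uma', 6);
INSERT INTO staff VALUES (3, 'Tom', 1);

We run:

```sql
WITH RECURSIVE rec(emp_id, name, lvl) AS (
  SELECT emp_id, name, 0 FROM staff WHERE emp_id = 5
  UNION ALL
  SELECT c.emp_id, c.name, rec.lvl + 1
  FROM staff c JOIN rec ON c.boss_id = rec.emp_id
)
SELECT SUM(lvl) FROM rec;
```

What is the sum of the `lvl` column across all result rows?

Base: emp_id=5 (Frank) at lvl 0.
Iteration 1: rows with boss_id in {5} -> Bob (id 6, lvl 1), Zane (id 9, lvl 1).
Iteration 2: rows with boss_id in {6,9} -> Uma (id 7, lvl 2).
Iteration 3: no rows with boss_id in {7}; recursion stops.
SUM(lvl) = 0 + 1 + 1 + 2 = 4.

4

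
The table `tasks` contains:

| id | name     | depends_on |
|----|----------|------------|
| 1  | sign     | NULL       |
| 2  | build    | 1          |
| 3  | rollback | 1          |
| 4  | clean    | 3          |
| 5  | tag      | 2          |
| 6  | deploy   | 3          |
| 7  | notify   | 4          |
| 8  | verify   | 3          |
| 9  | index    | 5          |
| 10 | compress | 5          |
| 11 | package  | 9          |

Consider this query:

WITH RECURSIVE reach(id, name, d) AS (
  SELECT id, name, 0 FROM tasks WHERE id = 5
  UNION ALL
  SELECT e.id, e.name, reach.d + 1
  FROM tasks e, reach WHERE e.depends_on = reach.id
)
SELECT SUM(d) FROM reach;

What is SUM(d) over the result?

Base: id=5 (tag) at d 0.
Iteration 1: rows with depends_on in {5} -> index (id 9, d 1), compress (id 10, d 1).
Iteration 2: rows with depends_on in {9,10} -> package (id 11, d 2).
Iteration 3: no rows with depends_on in {11}; recursion stops.
SUM(d) = 0 + 1 + 1 + 2 = 4.

4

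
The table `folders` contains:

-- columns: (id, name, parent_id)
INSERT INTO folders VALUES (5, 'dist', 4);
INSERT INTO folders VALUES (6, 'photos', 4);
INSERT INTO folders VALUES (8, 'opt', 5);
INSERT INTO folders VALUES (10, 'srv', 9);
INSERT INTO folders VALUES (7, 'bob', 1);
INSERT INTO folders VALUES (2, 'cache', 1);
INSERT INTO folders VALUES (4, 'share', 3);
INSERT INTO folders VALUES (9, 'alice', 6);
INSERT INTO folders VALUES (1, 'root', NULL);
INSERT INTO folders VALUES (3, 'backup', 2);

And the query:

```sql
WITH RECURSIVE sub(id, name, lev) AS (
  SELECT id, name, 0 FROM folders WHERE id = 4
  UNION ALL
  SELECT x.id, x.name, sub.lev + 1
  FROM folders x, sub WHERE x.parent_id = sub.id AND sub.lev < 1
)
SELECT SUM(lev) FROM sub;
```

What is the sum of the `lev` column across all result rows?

2

Base: id=4 (share) at lev 0.
Iteration 1: rows with parent_id in {4} -> dist (id 5, lev 1), photos (id 6, lev 1).
Iteration 2: lev < 1 fails for all current rows; recursion stops.
SUM(lev) = 0 + 1 + 1 = 2.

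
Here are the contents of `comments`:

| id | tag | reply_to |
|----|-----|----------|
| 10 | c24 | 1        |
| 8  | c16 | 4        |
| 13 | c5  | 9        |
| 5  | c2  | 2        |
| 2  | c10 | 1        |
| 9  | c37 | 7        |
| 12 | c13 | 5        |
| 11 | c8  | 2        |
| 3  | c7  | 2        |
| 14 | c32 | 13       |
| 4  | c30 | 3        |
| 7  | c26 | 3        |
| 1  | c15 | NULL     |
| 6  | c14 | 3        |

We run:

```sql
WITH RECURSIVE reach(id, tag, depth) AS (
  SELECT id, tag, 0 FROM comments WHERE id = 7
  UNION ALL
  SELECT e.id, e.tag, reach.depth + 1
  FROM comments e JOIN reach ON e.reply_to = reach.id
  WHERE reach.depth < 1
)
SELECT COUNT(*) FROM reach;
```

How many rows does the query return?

2

Base: id=7 (c26) at depth 0.
Iteration 1: rows with reply_to in {7} -> c37 (id 9, depth 1).
Iteration 2: depth < 1 fails for all current rows; recursion stops.
Total rows emitted: 2.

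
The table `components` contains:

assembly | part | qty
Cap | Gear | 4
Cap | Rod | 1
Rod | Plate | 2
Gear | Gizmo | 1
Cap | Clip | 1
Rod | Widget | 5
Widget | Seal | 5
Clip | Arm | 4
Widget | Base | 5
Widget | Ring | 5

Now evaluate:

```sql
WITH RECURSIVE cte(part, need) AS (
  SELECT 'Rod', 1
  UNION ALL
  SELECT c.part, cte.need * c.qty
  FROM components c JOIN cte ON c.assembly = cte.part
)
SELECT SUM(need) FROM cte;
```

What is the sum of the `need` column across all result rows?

Base: (Rod, need=1).
Iteration 1: components of {Rod} -> Plate = 1*2 = 2, Widget = 1*5 = 5.
Iteration 2: components of {Plate,Widget} -> Base = 5*5 = 25, Ring = 5*5 = 25, Seal = 5*5 = 25.
Iteration 3: no further components; recursion stops.
SUM(need) = 1 + 2 + 5 + 25 + 25 + 25 = 83.

83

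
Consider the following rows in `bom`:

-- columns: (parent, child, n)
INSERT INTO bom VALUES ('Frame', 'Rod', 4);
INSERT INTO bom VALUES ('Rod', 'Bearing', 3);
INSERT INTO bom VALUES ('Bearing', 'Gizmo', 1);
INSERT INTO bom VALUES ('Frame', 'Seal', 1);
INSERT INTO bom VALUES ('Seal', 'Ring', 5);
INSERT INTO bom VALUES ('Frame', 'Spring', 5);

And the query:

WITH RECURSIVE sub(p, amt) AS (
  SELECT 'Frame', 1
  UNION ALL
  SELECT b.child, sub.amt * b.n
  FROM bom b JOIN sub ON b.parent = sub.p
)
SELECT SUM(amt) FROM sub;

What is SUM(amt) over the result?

40

Base: (Frame, amt=1).
Iteration 1: components of {Frame} -> Rod = 1*4 = 4, Seal = 1*1 = 1, Spring = 1*5 = 5.
Iteration 2: components of {Rod,Seal,Spring} -> Bearing = 4*3 = 12, Ring = 1*5 = 5.
Iteration 3: components of {Bearing,Ring} -> Gizmo = 12*1 = 12.
Iteration 4: no further components; recursion stops.
SUM(amt) = 1 + 4 + 1 + 5 + 12 + 5 + 12 = 40.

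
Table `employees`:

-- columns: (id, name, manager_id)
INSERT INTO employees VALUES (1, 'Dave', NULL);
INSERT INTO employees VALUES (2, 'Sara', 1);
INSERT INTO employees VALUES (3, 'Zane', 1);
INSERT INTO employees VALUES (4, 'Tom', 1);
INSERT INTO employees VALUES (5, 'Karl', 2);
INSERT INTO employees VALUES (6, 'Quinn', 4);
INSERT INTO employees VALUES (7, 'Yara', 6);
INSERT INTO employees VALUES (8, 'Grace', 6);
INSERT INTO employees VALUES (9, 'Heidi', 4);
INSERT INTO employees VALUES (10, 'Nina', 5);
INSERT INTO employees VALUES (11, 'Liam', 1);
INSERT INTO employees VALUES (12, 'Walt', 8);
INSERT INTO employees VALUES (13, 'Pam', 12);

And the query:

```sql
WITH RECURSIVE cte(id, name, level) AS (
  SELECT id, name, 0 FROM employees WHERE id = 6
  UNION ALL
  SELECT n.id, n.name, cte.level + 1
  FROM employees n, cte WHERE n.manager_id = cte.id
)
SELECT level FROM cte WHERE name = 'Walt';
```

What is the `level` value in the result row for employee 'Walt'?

Base: id=6 (Quinn) at level 0.
Iteration 1: rows with manager_id in {6} -> Yara (id 7, level 1), Grace (id 8, level 1).
Iteration 2: rows with manager_id in {7,8} -> Walt (id 12, level 2).
Iteration 3: rows with manager_id in {12} -> Pam (id 13, level 3).
Iteration 4: no rows with manager_id in {13}; recursion stops.

2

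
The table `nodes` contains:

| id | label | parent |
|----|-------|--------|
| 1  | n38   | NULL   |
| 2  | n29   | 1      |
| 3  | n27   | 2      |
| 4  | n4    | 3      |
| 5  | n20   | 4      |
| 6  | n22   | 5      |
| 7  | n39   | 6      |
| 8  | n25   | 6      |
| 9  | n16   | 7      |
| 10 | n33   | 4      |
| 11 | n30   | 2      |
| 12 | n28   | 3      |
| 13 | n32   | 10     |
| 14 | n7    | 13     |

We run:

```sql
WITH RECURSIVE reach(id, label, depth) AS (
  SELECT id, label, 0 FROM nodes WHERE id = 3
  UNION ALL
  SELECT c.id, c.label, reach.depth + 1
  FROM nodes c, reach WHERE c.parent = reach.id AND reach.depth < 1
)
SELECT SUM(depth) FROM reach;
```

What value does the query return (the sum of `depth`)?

2

Base: id=3 (n27) at depth 0.
Iteration 1: rows with parent in {3} -> n4 (id 4, depth 1), n28 (id 12, depth 1).
Iteration 2: depth < 1 fails for all current rows; recursion stops.
SUM(depth) = 0 + 1 + 1 = 2.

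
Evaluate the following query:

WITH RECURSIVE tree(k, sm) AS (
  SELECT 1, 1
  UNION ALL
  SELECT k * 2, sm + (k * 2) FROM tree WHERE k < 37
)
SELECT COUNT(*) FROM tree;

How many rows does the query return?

Base: k=1, sm=1.
Iteration 1: 1 < 37 holds -> k = 1 * 2 = 2, sm = 1 + 2 = 3.
Iteration 2: 2 < 37 holds -> k = 2 * 2 = 4, sm = 3 + 4 = 7.
Iteration 3: 4 < 37 holds -> k = 4 * 2 = 8, sm = 7 + 8 = 15.
Iteration 4: 8 < 37 holds -> k = 8 * 2 = 16, sm = 15 + 16 = 31.
Iteration 5: 16 < 37 holds -> k = 16 * 2 = 32, sm = 31 + 32 = 63.
Iteration 6: 32 < 37 holds -> k = 32 * 2 = 64, sm = 63 + 64 = 127.
Iteration 7: 64 < 37 fails; recursion stops.
Total rows emitted: 7.

7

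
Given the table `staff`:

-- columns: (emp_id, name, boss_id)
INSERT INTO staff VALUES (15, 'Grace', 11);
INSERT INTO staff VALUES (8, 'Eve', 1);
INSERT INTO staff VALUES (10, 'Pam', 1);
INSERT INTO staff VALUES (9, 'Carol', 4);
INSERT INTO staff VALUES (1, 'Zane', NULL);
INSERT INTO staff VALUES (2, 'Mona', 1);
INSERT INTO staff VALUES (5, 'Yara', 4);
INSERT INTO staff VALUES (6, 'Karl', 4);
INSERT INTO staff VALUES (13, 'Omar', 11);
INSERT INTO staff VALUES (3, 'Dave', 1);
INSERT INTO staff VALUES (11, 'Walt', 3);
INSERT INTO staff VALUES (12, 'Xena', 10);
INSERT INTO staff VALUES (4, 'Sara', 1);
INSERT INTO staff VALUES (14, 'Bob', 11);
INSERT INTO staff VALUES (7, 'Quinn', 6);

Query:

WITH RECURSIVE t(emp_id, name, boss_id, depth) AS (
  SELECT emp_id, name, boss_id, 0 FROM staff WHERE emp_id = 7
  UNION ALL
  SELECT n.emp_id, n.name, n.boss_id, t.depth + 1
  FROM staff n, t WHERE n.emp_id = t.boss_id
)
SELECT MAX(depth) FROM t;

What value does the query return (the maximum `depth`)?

Base: emp_id=7 (Quinn), boss_id=6, depth 0.
Iteration 1: join on emp_id=6 -> Karl (id 6, boss_id=4, depth 1).
Iteration 2: join on emp_id=4 -> Sara (id 4, boss_id=1, depth 2).
Iteration 3: join on emp_id=1 -> Zane (id 1, boss_id=NULL, depth 3).
Iteration 4: boss_id is NULL; no match; recursion stops.
depth values: 0, 1, 2, 3; the maximum is 3.

3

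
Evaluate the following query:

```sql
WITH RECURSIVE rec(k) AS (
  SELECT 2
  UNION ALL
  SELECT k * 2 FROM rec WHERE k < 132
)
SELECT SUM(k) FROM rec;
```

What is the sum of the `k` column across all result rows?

Base: k=2.
Iteration 1: 2 < 132 holds -> k = 2 * 2 = 4.
Iteration 2: 4 < 132 holds -> k = 4 * 2 = 8.
Iteration 3: 8 < 132 holds -> k = 8 * 2 = 16.
Iteration 4: 16 < 132 holds -> k = 16 * 2 = 32.
Iteration 5: 32 < 132 holds -> k = 32 * 2 = 64.
Iteration 6: 64 < 132 holds -> k = 64 * 2 = 128.
Iteration 7: 128 < 132 holds -> k = 128 * 2 = 256.
Iteration 8: 256 < 132 fails; recursion stops.
SUM(k) = 2 + 4 + 8 + 16 + 32 + 64 + 128 + 256 = 510.

510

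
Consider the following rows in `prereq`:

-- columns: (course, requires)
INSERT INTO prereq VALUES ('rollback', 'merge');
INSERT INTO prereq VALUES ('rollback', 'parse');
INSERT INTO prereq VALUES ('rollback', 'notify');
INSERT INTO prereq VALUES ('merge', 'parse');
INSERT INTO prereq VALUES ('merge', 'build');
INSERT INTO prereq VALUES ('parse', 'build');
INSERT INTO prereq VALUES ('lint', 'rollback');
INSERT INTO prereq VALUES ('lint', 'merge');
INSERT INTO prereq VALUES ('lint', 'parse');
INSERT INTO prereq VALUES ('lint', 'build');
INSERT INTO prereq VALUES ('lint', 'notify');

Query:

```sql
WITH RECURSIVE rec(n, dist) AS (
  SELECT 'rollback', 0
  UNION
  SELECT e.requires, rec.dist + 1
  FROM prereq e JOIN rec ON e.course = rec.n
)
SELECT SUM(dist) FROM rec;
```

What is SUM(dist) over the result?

Base: (rollback, dist=0).
Iteration 1: edges from {rollback} -> (merge, dist=1), (notify, dist=1), (parse, dist=1).
Iteration 2: edges from {merge,notify,parse} -> (build, dist=2), (parse, dist=2). [UNION drops 1 duplicate row(s)]
Iteration 3: edges from {build,parse} -> (build, dist=3).
Iteration 4: no outgoing edges from {build}; recursion stops.
SUM(dist) = 0 + 1 + 1 + 1 + 2 + 2 + 3 = 10.

10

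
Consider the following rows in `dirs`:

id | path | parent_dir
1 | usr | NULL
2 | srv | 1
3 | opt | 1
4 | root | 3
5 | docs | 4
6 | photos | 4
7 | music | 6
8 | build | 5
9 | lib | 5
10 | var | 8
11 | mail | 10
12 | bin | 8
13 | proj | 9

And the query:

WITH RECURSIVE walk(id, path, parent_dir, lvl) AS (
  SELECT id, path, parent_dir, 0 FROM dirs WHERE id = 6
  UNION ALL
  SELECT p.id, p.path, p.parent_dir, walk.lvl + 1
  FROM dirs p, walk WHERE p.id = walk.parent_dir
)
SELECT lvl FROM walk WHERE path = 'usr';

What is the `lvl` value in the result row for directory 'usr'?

Base: id=6 (photos), parent_dir=4, lvl 0.
Iteration 1: join on id=4 -> root (id 4, parent_dir=3, lvl 1).
Iteration 2: join on id=3 -> opt (id 3, parent_dir=1, lvl 2).
Iteration 3: join on id=1 -> usr (id 1, parent_dir=NULL, lvl 3).
Iteration 4: parent_dir is NULL; no match; recursion stops.

3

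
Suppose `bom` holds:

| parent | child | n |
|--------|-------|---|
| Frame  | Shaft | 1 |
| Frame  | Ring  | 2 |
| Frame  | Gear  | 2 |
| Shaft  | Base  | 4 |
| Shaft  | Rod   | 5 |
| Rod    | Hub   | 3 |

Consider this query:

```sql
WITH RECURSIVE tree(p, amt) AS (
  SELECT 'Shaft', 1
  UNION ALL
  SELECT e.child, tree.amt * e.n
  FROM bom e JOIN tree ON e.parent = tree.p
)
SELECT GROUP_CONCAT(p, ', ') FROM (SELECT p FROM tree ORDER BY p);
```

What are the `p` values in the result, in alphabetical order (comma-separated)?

Base, Hub, Rod, Shaft

Base: (Shaft, amt=1).
Iteration 1: components of {Shaft} -> Base = 1*4 = 4, Rod = 1*5 = 5.
Iteration 2: components of {Base,Rod} -> Hub = 5*3 = 15.
Iteration 3: no further components; recursion stops.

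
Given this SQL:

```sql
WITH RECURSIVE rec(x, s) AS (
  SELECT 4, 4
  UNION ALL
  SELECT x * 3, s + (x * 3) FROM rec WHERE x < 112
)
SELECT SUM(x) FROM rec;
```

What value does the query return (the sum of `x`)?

484

Base: x=4, s=4.
Iteration 1: 4 < 112 holds -> x = 4 * 3 = 12, s = 4 + 12 = 16.
Iteration 2: 12 < 112 holds -> x = 12 * 3 = 36, s = 16 + 36 = 52.
Iteration 3: 36 < 112 holds -> x = 36 * 3 = 108, s = 52 + 108 = 160.
Iteration 4: 108 < 112 holds -> x = 108 * 3 = 324, s = 160 + 324 = 484.
Iteration 5: 324 < 112 fails; recursion stops.
SUM(x) = 4 + 12 + 36 + 108 + 324 = 484.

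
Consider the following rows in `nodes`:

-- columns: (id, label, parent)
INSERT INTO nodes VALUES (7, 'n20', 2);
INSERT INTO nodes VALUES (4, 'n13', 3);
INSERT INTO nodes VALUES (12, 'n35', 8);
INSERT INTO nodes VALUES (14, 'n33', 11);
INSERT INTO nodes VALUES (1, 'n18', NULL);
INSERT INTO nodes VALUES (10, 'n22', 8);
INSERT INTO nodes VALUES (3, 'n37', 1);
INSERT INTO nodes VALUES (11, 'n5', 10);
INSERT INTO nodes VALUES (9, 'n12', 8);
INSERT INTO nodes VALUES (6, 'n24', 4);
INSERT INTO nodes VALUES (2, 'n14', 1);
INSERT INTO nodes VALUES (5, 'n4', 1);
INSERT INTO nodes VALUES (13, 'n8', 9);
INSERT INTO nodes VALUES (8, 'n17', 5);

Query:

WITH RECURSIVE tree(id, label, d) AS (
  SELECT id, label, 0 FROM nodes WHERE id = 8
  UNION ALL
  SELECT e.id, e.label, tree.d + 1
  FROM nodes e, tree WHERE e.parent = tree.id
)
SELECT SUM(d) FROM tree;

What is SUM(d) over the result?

Base: id=8 (n17) at d 0.
Iteration 1: rows with parent in {8} -> n12 (id 9, d 1), n22 (id 10, d 1), n35 (id 12, d 1).
Iteration 2: rows with parent in {9,10,12} -> n5 (id 11, d 2), n8 (id 13, d 2).
Iteration 3: rows with parent in {11,13} -> n33 (id 14, d 3).
Iteration 4: no rows with parent in {14}; recursion stops.
SUM(d) = 0 + 1 + 1 + 1 + 2 + 2 + 3 = 10.

10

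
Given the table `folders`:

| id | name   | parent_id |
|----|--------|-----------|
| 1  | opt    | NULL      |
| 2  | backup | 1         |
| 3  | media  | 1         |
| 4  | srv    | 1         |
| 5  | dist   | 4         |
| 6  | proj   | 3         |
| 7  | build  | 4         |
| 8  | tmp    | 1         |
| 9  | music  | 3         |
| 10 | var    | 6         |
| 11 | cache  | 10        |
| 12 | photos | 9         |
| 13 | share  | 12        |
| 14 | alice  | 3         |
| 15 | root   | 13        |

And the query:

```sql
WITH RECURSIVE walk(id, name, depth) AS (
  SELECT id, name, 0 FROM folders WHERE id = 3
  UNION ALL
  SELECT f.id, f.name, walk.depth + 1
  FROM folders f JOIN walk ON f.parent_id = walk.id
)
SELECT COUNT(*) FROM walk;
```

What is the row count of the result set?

9

Base: id=3 (media) at depth 0.
Iteration 1: rows with parent_id in {3} -> proj (id 6, depth 1), music (id 9, depth 1), alice (id 14, depth 1).
Iteration 2: rows with parent_id in {6,9,14} -> var (id 10, depth 2), photos (id 12, depth 2).
Iteration 3: rows with parent_id in {10,12} -> cache (id 11, depth 3), share (id 13, depth 3).
Iteration 4: rows with parent_id in {11,13} -> root (id 15, depth 4).
Iteration 5: no rows with parent_id in {15}; recursion stops.
Total rows emitted: 9.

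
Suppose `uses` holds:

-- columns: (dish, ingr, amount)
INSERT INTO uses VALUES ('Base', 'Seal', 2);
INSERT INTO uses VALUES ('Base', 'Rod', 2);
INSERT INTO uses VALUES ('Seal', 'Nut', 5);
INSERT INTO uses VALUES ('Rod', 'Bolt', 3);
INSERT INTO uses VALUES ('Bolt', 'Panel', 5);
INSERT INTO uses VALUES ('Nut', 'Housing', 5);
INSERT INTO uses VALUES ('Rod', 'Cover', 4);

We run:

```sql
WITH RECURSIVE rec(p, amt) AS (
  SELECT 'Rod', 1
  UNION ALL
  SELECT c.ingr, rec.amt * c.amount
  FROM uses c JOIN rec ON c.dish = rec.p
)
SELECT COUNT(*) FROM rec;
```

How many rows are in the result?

Base: (Rod, amt=1).
Iteration 1: components of {Rod} -> Bolt = 1*3 = 3, Cover = 1*4 = 4.
Iteration 2: components of {Bolt,Cover} -> Panel = 3*5 = 15.
Iteration 3: no further components; recursion stops.
Total rows emitted: 4.

4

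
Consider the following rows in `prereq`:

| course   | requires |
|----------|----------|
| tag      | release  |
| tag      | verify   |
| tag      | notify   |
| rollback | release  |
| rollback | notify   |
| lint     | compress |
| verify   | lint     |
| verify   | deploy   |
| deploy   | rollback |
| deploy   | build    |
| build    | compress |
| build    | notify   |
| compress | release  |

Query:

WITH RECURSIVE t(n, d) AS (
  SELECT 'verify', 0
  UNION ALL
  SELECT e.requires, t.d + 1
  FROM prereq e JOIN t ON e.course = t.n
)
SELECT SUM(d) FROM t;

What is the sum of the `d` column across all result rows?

27

Base: (verify, d=0).
Iteration 1: edges from {verify} -> (deploy, d=1), (lint, d=1).
Iteration 2: edges from {deploy,lint} -> (build, d=2), (compress, d=2), (rollback, d=2).
Iteration 3: edges from {build,compress,rollback} -> (compress, d=3), (notify, d=3) x2, (release, d=3) x2. [UNION ALL keeps all 5 new rows, including repeats]
Iteration 4: edges from {compress,notify,release} -> (release, d=4).
Iteration 5: no outgoing edges from {release}; recursion stops.
SUM(d) = 0 + 1 + 1 + 2 + 2 + 2 + 3 + 3 + 3 + 3 + 3 + 4 = 27.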